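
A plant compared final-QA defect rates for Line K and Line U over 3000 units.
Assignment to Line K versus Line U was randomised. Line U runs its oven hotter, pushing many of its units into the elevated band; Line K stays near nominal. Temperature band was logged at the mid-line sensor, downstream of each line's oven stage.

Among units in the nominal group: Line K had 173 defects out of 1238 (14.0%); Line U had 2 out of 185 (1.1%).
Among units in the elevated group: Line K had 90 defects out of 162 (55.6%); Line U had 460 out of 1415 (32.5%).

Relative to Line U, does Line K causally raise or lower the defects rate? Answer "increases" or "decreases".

The distribution of in-process temperature band is itself part of what the line does — it is an intermediate outcome. Holding it fixed would remove that part of the effect; the total effect is the pooled difference.
Pooled: Line K 18.8% vs Line U 28.9%; Line K is lower overall.

decreases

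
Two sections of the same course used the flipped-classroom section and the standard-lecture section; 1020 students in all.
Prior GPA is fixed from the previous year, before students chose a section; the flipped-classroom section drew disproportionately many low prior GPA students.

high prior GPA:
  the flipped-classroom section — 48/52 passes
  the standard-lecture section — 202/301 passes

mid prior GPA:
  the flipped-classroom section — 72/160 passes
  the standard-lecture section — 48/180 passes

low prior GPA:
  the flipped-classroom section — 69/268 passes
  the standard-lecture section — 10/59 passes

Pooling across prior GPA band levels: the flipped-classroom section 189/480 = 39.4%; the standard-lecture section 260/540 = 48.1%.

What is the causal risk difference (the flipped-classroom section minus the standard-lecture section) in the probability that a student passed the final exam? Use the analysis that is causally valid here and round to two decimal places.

+0.18

The stratified and pooled comparisons disagree (the flipped-classroom section wins within each prior GPA band; the standard-lecture section wins overall), so the answer turns on the causal role of prior GPA band.
Prior GPA band differs across teaching methods for reasons unrelated to any effect of the teaching method itself, and it separately predicts the outcome — a classic confounder. We must compare within prior GPA band levels.
Adjusting over the population distribution of prior GPA band: 0.346·(0.923−0.671) + 0.333·(0.450−0.267) + 0.321·(0.257−0.169) = +0.177.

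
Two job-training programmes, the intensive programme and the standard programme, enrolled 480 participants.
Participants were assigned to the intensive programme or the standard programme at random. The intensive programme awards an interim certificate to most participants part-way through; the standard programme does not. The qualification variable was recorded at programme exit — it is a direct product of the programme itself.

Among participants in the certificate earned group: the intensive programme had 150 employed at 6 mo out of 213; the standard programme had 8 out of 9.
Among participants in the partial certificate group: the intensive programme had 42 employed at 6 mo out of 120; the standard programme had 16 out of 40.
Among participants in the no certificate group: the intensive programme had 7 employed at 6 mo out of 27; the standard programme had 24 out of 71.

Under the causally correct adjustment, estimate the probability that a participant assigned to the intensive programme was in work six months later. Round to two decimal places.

The stratified and pooled comparisons disagree (the standard programme wins within each qualification attained during the programme; the intensive programme wins overall), so the answer turns on the causal role of qualification attained during the programme.
Stratifying would compare programmes among participants the programmes themselves sorted into qualification attained during the programme groups — a form of selection on an intermediate. The unconditioned pooled rates give the total causal effect.
So P(outcome | do(the intensive programme)) is just the pooled rate for the intensive programme: 199/360 = 0.553.

0.55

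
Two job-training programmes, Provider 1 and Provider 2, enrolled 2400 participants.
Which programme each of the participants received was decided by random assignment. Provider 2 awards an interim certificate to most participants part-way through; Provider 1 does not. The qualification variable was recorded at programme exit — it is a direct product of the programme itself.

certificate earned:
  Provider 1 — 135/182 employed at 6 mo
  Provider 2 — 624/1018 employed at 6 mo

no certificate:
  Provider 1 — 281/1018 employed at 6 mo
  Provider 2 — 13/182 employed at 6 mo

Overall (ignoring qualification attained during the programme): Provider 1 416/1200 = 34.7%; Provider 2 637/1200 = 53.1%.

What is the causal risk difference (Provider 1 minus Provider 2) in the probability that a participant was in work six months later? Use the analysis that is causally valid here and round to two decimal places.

Qualification attained during the programme is downstream of the programme. One should not condition on a consequence of treatment, so the overall rates are the right comparison.
The causal difference is the pooled difference: 0.347 − 0.531 = -0.184.

-0.18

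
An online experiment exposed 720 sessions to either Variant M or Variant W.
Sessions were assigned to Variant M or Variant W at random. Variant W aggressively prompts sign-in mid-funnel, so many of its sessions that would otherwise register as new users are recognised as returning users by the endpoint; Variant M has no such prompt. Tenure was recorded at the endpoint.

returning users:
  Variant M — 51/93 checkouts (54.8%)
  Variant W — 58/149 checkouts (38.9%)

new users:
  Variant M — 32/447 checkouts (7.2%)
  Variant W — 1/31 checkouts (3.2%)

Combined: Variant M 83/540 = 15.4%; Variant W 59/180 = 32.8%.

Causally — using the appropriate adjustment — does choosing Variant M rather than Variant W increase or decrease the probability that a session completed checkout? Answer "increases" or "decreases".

Variant M is higher inside every user tenure stratum but Variant W is higher in aggregate. Whether to stratify depends on how user tenure relates to the variant.
User tenure is recorded after the variant and is itself shifted by it — it sits on the causal path from variant to outcome. Conditioning on a mediator would strip out part of the effect we want; the pooled comparison gives the total causal effect.
Pooled: Variant M 15.4% vs Variant W 32.8%; Variant W is higher overall.

decreases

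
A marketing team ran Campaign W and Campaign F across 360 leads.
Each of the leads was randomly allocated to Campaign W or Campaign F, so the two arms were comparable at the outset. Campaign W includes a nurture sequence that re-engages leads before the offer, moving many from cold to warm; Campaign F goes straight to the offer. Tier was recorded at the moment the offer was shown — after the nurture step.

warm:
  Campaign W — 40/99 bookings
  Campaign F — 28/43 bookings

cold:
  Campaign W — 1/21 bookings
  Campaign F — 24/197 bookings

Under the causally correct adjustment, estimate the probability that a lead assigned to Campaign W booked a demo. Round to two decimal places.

0.34

Because the campaign influences engagement tier, engagement tier is a post-treatment mediator, not a confounder. Stratifying on it would bias the estimate; the causal effect is the crude pooled difference.
So P(outcome | do(Campaign W)) is just the pooled rate for Campaign W: 41/120 = 0.342.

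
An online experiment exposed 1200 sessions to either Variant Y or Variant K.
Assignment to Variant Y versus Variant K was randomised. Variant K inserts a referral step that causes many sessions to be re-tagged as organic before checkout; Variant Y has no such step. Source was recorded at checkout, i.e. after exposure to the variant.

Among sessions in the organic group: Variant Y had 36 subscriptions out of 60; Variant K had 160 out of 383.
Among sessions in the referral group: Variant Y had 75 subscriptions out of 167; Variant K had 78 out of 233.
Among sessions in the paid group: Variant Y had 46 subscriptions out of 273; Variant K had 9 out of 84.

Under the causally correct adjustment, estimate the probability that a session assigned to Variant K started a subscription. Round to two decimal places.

0.35

Traffic source lies on the pathway variant → traffic source → outcome, so adjusting for it blocks the indirect effect. For the total causal effect of variant, use the unadjusted pooled rates.
So P(outcome | do(Variant K)) is just the pooled rate for Variant K: 247/700 = 0.353.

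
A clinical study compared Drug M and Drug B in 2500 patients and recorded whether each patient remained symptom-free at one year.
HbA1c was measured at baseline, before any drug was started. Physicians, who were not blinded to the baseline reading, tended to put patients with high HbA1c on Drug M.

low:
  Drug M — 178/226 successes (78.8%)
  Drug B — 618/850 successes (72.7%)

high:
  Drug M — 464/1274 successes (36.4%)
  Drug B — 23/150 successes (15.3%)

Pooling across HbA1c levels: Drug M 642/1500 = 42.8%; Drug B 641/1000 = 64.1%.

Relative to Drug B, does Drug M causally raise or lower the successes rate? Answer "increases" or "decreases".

increases

Since HbA1c is a pre-existing factor (not a product of the drug) and it affects the outcome on its own, it is a confounder. The stratified rates, not the pooled rate, identify the causal effect.
Within each level — low: 78.8% vs 72.7%; high: 36.4% vs 15.3% — Drug M is higher every time.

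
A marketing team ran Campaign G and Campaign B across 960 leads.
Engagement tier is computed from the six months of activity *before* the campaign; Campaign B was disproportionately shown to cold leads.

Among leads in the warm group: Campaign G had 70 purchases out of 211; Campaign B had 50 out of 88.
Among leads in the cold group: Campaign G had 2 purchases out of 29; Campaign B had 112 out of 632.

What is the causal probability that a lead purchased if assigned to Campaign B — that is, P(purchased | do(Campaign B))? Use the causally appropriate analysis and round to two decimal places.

0.30

Nothing the campaign does changes engagement tier; the imbalance is an allocation artefact. With engagement tier also predicting the outcome, the pooled figure is confounded, and the within-stratum comparison is the causal one.
Standardising Campaign B to the population engagement tier mix: 0.311·50/88 + 0.689·112/632 = 0.299.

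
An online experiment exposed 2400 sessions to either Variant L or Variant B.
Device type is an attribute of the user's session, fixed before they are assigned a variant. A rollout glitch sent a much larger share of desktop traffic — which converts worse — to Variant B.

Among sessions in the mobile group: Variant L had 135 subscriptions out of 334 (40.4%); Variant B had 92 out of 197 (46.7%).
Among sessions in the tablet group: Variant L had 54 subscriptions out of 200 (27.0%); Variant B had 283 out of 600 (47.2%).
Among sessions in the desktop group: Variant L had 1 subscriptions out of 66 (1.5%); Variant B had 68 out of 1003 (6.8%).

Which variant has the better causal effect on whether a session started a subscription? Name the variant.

Here device type is a common cause — it drives both which variant a case falls under and the outcome. The crude comparison mixes populations; the stratum-specific rates are the causally relevant ones.
Within each level — mobile: 40.4% vs 46.7%; tablet: 27.0% vs 47.2%; desktop: 1.5% vs 6.8% — Variant B is higher every time.

Variant B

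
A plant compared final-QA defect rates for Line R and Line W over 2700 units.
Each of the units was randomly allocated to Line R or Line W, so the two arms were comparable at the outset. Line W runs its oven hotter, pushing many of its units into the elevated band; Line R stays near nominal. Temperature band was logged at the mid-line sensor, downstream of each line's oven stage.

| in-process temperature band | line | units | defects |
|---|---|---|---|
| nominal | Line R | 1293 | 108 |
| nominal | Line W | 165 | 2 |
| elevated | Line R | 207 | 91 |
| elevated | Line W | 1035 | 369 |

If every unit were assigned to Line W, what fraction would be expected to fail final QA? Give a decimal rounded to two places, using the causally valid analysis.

0.31

The distribution of in-process temperature band is itself part of what the line does — it is an intermediate outcome. Holding it fixed would remove that part of the effect; the total effect is the pooled difference.
So P(outcome | do(Line W)) is just the pooled rate for Line W: 371/1200 = 0.309.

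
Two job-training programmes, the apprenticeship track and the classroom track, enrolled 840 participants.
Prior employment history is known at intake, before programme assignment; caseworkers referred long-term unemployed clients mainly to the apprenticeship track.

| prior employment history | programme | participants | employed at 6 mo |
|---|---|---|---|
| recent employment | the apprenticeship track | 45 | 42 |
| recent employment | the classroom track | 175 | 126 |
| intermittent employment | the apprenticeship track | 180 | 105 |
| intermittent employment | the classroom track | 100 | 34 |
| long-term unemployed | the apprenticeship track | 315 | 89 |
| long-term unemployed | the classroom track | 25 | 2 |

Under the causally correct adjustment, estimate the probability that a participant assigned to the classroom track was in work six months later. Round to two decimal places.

0.33

Here prior employment history is a common cause — it drives both which programme a case falls under and the outcome. The crude comparison mixes populations; the stratum-specific rates are the causally relevant ones.
Standardising the classroom track to the population prior employment history mix: 0.262·126/175 + 0.333·34/100 + 0.405·2/25 = 0.334.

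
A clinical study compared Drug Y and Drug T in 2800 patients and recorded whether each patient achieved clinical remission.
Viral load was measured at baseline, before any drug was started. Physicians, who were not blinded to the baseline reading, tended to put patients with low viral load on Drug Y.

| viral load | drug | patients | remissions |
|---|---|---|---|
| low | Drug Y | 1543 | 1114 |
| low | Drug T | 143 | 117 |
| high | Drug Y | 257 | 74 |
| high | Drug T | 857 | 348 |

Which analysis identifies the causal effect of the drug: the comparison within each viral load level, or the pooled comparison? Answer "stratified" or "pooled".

Here viral load is a common cause — it drives both which drug a case falls under and the outcome. The crude comparison mixes populations; the stratum-specific rates are the causally relevant ones.
Within each level — low: 72.2% vs 81.8%; high: 28.8% vs 40.6% — Drug T is higher every time.

stratified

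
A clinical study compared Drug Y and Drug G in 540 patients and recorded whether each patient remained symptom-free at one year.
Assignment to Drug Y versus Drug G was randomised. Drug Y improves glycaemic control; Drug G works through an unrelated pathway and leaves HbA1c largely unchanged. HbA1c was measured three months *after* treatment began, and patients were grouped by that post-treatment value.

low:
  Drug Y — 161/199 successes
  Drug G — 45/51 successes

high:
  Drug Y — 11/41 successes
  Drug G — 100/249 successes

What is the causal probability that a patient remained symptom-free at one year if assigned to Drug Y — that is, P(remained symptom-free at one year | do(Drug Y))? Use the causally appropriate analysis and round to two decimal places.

0.72

The stratified and pooled comparisons disagree (Drug G wins within each HbA1c; Drug Y wins overall), so the answer turns on the causal role of HbA1c.
The distribution of HbA1c is itself part of what the drug does — it is an intermediate outcome. Holding it fixed would remove that part of the effect; the total effect is the pooled difference.
So P(outcome | do(Drug Y)) is just the pooled rate for Drug Y: 172/240 = 0.717.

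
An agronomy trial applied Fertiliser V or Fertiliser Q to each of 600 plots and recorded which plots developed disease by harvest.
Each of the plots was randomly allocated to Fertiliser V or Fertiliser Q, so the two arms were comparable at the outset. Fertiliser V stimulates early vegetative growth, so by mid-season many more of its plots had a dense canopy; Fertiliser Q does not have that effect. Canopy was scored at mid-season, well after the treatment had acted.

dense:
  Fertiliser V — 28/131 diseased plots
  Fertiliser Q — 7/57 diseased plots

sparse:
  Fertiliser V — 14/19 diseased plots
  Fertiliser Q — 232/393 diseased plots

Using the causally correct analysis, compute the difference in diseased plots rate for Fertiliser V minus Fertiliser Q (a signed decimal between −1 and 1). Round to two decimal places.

The mid-season canopy-specific comparison favours Fertiliser Q throughout, but the pooled figures favour Fertiliser V. The question is whether to condition on mid-season canopy.
Mid-season canopy here is a post-treatment variable shaped by the fertiliser; conditioning on it would introduce bias rather than remove it. The overall comparison is the causal one.
The causal difference is the pooled difference: 0.280 − 0.531 = -0.251.

-0.25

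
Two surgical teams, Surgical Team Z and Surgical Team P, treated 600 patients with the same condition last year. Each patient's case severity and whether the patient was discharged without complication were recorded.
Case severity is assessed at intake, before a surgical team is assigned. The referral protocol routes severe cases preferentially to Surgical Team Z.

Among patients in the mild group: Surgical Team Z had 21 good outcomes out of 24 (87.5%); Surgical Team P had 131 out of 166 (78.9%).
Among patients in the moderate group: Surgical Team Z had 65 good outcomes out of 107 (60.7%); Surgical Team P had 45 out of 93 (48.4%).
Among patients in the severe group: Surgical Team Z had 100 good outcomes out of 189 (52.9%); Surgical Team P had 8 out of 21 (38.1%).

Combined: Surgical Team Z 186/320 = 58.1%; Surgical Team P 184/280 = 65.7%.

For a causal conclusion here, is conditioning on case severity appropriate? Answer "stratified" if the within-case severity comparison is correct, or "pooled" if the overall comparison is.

stratified

The stratified and pooled comparisons disagree (Surgical Team Z wins within each case severity; Surgical Team P wins overall), so the answer turns on the causal role of case severity.
Case severity is set before the surgical team has any effect — it is not caused by the surgical team — and it independently drives the outcome. That makes it a confounder, so the causal comparison is within case severity levels.
Within each level — mild: 87.5% vs 78.9%; moderate: 60.7% vs 48.4%; severe: 52.9% vs 38.1% — Surgical Team Z is higher every time.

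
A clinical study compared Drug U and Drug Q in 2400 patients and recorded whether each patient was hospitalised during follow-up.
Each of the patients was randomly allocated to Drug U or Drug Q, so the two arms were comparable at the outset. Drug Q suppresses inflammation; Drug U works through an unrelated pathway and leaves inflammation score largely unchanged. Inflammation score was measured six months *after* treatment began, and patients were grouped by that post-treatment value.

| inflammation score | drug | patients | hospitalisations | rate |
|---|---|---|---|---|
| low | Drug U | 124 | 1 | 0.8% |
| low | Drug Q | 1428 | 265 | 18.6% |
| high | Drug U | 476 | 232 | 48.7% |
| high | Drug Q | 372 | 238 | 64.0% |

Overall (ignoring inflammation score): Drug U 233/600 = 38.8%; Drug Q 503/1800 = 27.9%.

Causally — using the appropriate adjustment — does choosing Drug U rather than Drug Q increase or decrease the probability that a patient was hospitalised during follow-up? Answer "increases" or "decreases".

increases

Within every inflammation score level Drug U has the lower rate, yet pooled Drug Q does — Simpson's reversal.
Stratifying would compare drugs among patients the drugs themselves sorted into inflammation score groups — a form of selection on an intermediate. The unconditioned pooled rates give the total causal effect.
Pooled: Drug U 38.8% vs Drug Q 27.9%; Drug Q is lower overall.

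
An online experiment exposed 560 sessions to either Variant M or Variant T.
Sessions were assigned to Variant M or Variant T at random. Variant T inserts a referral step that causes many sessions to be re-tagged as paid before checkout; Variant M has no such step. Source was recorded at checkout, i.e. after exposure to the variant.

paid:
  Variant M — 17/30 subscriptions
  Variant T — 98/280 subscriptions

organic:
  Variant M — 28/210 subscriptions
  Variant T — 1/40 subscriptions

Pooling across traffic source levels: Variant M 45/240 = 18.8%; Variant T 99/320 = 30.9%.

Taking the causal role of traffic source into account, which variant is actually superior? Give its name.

Variant M is higher inside every traffic source stratum but Variant T is higher in aggregate. Whether to stratify depends on how traffic source relates to the variant.
Because the variant influences traffic source, traffic source is a post-treatment mediator, not a confounder. Stratifying on it would bias the estimate; the causal effect is the crude pooled difference.
Pooled: Variant M 18.8% vs Variant T 30.9%; Variant T is higher overall.

Variant T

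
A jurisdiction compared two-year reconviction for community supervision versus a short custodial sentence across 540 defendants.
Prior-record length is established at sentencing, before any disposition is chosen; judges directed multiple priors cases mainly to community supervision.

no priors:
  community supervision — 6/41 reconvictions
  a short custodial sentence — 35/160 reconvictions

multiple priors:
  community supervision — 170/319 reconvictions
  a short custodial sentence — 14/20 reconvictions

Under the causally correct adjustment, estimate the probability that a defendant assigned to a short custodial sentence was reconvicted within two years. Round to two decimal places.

0.52

Within every prior-record length level community supervision has the lower rate, yet pooled a short custodial sentence does — Simpson's reversal.
Prior-record length is set before the disposition has any effect — it is not caused by the disposition — and it independently drives the outcome. That makes it a confounder, so the causal comparison is within prior-record length levels.
Standardising a short custodial sentence to the population prior-record length mix: 0.372·35/160 + 0.628·14/20 = 0.521.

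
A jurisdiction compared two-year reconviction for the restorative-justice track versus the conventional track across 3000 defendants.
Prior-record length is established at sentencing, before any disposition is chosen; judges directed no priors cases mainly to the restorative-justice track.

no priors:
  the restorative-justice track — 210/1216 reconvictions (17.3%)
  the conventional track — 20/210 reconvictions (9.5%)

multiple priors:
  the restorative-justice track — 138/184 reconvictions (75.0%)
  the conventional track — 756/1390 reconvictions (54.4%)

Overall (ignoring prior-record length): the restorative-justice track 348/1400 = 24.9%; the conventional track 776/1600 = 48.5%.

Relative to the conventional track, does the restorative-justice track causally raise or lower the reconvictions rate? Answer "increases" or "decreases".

the conventional track is lower inside every prior-record length stratum but the restorative-justice track is lower in aggregate. Whether to stratify depends on how prior-record length relates to the disposition.
Nothing the disposition does changes prior-record length; the imbalance is an allocation artefact. With prior-record length also predicting the outcome, the pooled figure is confounded, and the within-stratum comparison is the causal one.
Within each level — no priors: 17.3% vs 9.5%; multiple priors: 75.0% vs 54.4% — the conventional track is lower every time.

increases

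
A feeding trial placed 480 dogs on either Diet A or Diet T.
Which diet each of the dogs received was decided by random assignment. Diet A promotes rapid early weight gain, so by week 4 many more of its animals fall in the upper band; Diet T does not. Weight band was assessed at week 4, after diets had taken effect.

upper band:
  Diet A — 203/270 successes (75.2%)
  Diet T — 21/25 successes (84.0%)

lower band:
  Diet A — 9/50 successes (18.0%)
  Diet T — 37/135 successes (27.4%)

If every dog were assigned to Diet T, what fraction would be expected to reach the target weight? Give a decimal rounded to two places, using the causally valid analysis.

The stratified and pooled comparisons disagree (Diet T wins within each week-4 weight band; Diet A wins overall), so the answer turns on the causal role of week-4 weight band.
Week-4 weight band here is a post-treatment variable shaped by the diet; conditioning on it would introduce bias rather than remove it. The overall comparison is the causal one.
So P(outcome | do(Diet T)) is just the pooled rate for Diet T: 58/160 = 0.362.

0.36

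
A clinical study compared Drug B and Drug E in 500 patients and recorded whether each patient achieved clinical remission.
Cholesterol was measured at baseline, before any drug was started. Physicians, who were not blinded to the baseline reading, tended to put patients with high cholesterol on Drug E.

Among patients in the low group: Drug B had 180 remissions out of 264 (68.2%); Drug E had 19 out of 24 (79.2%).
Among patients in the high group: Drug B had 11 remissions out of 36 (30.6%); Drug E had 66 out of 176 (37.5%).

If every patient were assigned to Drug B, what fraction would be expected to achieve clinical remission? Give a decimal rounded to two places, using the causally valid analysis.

Since cholesterol is a pre-existing factor (not a product of the drug) and it affects the outcome on its own, it is a confounder. The stratified rates, not the pooled rate, identify the causal effect.
Standardising Drug B to the population cholesterol mix: 0.576·180/264 + 0.424·11/36 = 0.522.

0.52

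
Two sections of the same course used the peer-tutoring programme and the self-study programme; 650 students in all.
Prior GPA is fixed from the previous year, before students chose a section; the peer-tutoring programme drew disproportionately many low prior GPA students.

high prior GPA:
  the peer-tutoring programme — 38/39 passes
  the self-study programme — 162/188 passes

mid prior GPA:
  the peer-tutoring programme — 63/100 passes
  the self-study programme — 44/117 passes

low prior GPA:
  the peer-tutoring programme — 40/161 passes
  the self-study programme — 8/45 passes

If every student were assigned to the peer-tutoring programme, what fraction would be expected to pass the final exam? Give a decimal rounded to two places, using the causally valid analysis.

Within every prior GPA band level the peer-tutoring programme has the higher rate, yet pooled the self-study programme does — Simpson's reversal.
Here prior GPA band is a common cause — it drives both which teaching method a case falls under and the outcome. The crude comparison mixes populations; the stratum-specific rates are the causally relevant ones.
Standardising the peer-tutoring programme to the population prior GPA band mix: 0.349·38/39 + 0.334·63/100 + 0.317·40/161 = 0.629.

0.63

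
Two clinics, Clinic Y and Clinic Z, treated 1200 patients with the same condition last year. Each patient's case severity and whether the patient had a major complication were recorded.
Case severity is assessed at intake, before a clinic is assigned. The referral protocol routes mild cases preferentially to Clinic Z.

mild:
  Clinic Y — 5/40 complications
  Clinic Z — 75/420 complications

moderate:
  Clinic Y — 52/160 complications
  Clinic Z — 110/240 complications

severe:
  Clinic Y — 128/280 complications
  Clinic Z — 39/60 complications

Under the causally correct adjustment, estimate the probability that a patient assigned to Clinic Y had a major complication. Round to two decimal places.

0.29

Clinic Y is lower inside every case severity stratum but Clinic Z is lower in aggregate. Whether to stratify depends on how case severity relates to the clinic.
Case severity is set before the clinic has any effect — it is not caused by the clinic — and it independently drives the outcome. That makes it a confounder, so the causal comparison is within case severity levels.
Standardising Clinic Y to the population case severity mix: 0.383·5/40 + 0.333·52/160 + 0.283·128/280 = 0.286.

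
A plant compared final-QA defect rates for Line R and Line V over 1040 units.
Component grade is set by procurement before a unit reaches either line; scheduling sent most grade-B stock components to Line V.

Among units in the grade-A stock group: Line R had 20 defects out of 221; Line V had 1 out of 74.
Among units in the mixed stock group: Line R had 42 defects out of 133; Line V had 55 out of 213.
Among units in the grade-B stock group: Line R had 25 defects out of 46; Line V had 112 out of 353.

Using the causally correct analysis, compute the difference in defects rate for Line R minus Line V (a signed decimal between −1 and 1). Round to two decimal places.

+0.13

The imbalance in component grade arose from how units were allocated, not from anything the line did; and component grade independently affects the outcome. The pooled gap is confounded — condition on component grade.
Adjusting over the population distribution of component grade: 0.284·(0.090−0.014) + 0.333·(0.316−0.258) + 0.384·(0.543−0.317) = +0.128.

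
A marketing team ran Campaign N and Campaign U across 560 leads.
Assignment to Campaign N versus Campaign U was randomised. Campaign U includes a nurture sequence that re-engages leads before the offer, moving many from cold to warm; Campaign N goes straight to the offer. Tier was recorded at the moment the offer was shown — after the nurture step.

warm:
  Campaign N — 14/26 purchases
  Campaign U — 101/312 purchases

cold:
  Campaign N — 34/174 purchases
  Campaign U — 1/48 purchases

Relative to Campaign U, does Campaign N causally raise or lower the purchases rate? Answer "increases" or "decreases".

decreases

Because the campaign influences engagement tier, engagement tier is a post-treatment mediator, not a confounder. Stratifying on it would bias the estimate; the causal effect is the crude pooled difference.
Pooled: Campaign N 24.0% vs Campaign U 28.3%; Campaign U is higher overall.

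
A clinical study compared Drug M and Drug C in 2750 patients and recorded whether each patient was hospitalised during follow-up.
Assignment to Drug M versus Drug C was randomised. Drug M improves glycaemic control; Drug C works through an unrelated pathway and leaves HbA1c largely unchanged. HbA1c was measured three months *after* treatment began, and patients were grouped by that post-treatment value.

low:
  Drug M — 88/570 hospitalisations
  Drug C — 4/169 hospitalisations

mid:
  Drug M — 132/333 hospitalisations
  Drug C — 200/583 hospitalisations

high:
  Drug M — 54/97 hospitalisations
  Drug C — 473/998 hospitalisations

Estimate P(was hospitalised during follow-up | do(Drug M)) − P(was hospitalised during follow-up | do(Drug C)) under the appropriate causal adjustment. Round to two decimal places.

HbA1c is recorded after the drug and is itself shifted by it — it sits on the causal path from drug to outcome. Conditioning on a mediator would strip out part of the effect we want; the pooled comparison gives the total causal effect.
The causal difference is the pooled difference: 0.274 − 0.387 = -0.113.

-0.11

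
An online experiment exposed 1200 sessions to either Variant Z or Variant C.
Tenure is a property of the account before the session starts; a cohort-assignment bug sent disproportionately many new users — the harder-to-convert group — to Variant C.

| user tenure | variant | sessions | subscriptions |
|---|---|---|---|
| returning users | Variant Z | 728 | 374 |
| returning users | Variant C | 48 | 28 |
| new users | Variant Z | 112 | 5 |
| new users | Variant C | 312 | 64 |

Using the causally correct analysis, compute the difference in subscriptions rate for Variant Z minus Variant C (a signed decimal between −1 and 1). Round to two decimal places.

-0.10

Nothing the variant does changes user tenure; the imbalance is an allocation artefact. With user tenure also predicting the outcome, the pooled figure is confounded, and the within-stratum comparison is the causal one.
Adjusting over the population distribution of user tenure: 0.647·(0.514−0.583) + 0.353·(0.045−0.205) = -0.102.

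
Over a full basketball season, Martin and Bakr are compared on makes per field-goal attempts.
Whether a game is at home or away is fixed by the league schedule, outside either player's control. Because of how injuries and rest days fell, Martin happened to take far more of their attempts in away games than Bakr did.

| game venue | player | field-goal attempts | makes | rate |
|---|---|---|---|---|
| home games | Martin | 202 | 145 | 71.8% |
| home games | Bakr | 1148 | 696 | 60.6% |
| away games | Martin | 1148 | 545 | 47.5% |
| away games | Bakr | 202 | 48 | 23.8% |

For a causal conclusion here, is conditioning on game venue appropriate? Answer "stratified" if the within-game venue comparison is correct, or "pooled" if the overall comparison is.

stratified

The game venue-specific comparison favours Martin throughout, but the pooled figures favour Bakr. The question is whether to condition on game venue.
Game venue differs across players for reasons unrelated to any effect of the player itself, and it separately predicts the outcome — a classic confounder. We must compare within game venue levels.
Within each level — home games: 71.8% vs 60.6%; away games: 47.5% vs 23.8% — Martin is higher every time.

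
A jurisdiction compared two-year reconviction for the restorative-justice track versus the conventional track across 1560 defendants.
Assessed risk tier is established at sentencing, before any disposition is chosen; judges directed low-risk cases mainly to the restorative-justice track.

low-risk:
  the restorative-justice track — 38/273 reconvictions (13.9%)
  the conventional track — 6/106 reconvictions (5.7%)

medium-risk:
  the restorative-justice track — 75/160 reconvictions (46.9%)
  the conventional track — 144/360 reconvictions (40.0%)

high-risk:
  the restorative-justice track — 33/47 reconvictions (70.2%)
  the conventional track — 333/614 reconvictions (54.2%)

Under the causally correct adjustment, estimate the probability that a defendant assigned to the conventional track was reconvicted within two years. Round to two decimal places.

The imbalance in assessed risk tier arose from how defendants were allocated, not from anything the disposition did; and assessed risk tier independently affects the outcome. The pooled gap is confounded — condition on assessed risk tier.
Standardising the conventional track to the population assessed risk tier mix: 0.243·6/106 + 0.333·144/360 + 0.424·333/614 = 0.377.

0.38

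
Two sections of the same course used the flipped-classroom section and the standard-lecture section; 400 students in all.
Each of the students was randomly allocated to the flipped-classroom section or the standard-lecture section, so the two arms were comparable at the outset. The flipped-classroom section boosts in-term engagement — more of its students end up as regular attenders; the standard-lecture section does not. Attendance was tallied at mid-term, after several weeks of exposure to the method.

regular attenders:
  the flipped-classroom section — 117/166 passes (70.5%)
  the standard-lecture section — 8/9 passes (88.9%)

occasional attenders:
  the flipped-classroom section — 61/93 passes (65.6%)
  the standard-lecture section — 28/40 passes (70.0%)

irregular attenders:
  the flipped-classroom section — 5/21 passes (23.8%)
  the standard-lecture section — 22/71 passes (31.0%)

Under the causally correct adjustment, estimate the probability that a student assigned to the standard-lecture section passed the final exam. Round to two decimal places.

Mid-term attendance is recorded after the teaching method and is itself shifted by it — it sits on the causal path from teaching method to outcome. Conditioning on a mediator would strip out part of the effect we want; the pooled comparison gives the total causal effect.
So P(outcome | do(the standard-lecture section)) is just the pooled rate for the standard-lecture section: 58/120 = 0.483.

0.48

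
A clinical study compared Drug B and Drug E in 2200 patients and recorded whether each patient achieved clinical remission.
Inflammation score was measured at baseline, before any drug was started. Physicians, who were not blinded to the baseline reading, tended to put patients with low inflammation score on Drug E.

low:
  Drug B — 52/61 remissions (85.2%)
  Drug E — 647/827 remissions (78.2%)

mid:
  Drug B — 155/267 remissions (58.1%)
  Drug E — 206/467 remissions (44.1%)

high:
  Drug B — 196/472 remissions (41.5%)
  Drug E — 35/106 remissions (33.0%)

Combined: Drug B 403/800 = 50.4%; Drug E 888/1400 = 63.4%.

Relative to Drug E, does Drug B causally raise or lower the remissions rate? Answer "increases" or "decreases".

The stratified and pooled comparisons disagree (Drug B wins within each inflammation score; Drug E wins overall), so the answer turns on the causal role of inflammation score.
Inflammation score is set before the drug has any effect — it is not caused by the drug — and it independently drives the outcome. That makes it a confounder, so the causal comparison is within inflammation score levels.
Within each level — low: 85.2% vs 78.2%; mid: 58.1% vs 44.1%; high: 41.5% vs 33.0% — Drug B is higher every time.

increases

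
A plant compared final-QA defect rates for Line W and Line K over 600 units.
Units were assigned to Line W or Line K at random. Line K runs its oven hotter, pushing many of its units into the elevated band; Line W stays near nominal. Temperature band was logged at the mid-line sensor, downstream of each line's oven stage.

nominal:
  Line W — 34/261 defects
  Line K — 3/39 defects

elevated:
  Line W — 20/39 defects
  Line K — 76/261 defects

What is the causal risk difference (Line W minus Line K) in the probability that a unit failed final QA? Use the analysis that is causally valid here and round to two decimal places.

-0.08

Because the line influences in-process temperature band, in-process temperature band is a post-treatment mediator, not a confounder. Stratifying on it would bias the estimate; the causal effect is the crude pooled difference.
The causal difference is the pooled difference: 0.180 − 0.263 = -0.083.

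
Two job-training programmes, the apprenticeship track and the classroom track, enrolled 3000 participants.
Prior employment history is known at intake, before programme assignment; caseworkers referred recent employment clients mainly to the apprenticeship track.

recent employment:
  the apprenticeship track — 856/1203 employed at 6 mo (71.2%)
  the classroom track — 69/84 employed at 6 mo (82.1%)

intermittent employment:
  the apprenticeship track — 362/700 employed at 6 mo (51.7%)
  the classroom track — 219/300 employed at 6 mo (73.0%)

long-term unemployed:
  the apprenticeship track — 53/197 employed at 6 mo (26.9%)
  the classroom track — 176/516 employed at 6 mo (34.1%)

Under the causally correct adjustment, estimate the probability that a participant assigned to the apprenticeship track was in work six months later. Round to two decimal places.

the classroom track is higher inside every prior employment history stratum but the apprenticeship track is higher in aggregate. Whether to stratify depends on how prior employment history relates to the programme.
Prior employment history differs across programmes for reasons unrelated to any effect of the programme itself, and it separately predicts the outcome — a classic confounder. We must compare within prior employment history levels.
Standardising the apprenticeship track to the population prior employment history mix: 0.429·856/1203 + 0.333·362/700 + 0.238·53/197 = 0.542.

0.54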